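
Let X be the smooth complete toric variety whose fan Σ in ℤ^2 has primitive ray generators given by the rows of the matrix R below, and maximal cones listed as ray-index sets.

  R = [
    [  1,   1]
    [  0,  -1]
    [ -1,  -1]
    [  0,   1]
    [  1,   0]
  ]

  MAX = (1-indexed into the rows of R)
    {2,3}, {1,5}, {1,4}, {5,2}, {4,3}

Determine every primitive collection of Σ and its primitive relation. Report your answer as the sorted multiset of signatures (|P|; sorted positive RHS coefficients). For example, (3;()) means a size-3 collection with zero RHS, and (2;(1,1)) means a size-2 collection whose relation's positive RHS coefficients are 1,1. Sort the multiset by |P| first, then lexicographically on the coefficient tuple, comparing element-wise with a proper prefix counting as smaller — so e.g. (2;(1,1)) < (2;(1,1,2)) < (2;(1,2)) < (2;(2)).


|primitive collections| = 5. Relations:

  P = {1,3}:  v_{1} + v_{3} = 0  →  sig = (2;())
  P = {2,4}:  v_{2} + v_{4} = 0  →  sig = (2;())
  P = {1,2}:  v_{1} + v_{2} = v_{5}  →  sig = (2;(1))
  P = {3,5}:  v_{3} + v_{5} = v_{2}  →  sig = (2;(1))
  P = {4,5}:  v_{4} + v_{5} = v_{1}  →  sig = (2;(1))

Signatures (|P|; sorted positive RHS coefficients), sorted:
    (2;())
    (2;())
    (2;(1))
    (2;(1))
    (2;(1))


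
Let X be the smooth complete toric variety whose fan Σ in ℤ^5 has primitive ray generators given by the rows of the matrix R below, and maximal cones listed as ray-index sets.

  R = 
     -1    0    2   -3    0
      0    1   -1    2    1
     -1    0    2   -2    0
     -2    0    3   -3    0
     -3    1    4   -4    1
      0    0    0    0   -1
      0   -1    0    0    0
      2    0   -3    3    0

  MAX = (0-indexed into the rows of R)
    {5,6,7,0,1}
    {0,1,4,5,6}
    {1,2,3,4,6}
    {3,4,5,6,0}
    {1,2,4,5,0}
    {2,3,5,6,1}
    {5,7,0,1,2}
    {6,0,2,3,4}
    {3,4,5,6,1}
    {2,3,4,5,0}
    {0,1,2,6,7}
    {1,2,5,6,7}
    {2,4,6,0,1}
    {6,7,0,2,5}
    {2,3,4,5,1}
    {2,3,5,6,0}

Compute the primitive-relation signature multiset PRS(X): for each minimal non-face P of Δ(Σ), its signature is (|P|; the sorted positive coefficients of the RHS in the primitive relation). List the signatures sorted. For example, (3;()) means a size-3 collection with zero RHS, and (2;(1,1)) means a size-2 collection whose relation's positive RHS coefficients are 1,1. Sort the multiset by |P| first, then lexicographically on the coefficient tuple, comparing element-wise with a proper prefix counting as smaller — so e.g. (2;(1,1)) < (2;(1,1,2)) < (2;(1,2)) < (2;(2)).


Minimal non-faces — 5 found among 8 rays, 16 max cones:

  P={3,7}:  v_{3} + v_{7} = 0  →  sig = (2;())
  P={4,7}:  v_{4} + v_{7} = v_{0} + v_{1}  →  sig = (2;(1,1))
  P={0,1,3}:  v_{0} + v_{1} + v_{3} = v_{4}  →  sig = (3;(1))
  P={2,4,5,6}:  v_{2} + v_{4} + v_{5} + v_{6} = 2·v_{3}  →  sig = (4;(2))
  P={0,1,2,5,6}:  v_{0} + v_{1} + v_{2} + v_{5} + v_{6} = v_{3}  →  sig = (5;(1))

Hence PRS(X_Σ) =
    |P|=2: 2 collections, coeffs (), (1,1)
    |P|=3: 1 collection, coeffs (1)
    |P|=4: 1 collection, coeffs (2)
    |P|=5: 1 collection, coeffs (1)


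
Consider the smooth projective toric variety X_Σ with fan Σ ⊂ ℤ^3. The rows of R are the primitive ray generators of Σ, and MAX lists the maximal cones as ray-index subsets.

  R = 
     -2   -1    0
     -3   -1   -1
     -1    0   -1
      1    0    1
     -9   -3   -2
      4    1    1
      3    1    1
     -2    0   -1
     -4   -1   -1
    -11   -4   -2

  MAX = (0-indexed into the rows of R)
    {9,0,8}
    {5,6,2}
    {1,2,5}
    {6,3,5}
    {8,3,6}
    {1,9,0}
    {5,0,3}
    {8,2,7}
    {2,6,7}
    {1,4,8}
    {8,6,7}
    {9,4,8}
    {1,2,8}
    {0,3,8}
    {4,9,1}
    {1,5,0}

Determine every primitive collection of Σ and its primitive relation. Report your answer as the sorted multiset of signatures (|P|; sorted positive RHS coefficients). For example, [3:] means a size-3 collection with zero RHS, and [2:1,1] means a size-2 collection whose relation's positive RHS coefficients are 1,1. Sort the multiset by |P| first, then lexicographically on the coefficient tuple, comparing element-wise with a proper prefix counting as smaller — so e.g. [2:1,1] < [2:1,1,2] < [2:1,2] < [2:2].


24 collections generate NE(X_Σ); each relation:

  {1,6}:  v_{1} + v_{6} = 0  so sig = [2:]
  {2,3}:  v_{2} + v_{3} = 0  so sig = [2:]
  {5,8}:  v_{5} + v_{8} = 0  so sig = [2:]
  {0,2}:  v_{0} + v_{2} = v_{1}  so sig = [2:1]
  {0,4}:  v_{0} + v_{4} = v_{9}  so sig = [2:1]
  {0,6}:  v_{0} + v_{6} = v_{3}  so sig = [2:1]
  {0,7}:  v_{0} + v_{7} = v_{8}  so sig = [2:1]
  {1,3}:  v_{1} + v_{3} = v_{0}  so sig = [2:1]
  {1,7}:  v_{1} + v_{7} = v_{2} + v_{8}  so sig = [2:1,1]
  {2,9}:  v_{2} + v_{9} = v_{1} + v_{4}  so sig = [2:1,1]
  {3,7}:  v_{3} + v_{7} = v_{6} + v_{8}  so sig = [2:1,1]
  {4,5}:  v_{4} + v_{5} = v_{0} + v_{1}  so sig = [2:1,1]
  {4,6}:  v_{4} + v_{6} = v_{0} + v_{8}  so sig = [2:1,1]
  {5,7}:  v_{5} + v_{7} = v_{2} + v_{6}  so sig = [2:1,1]
  {7,9}:  v_{7} + v_{9} = v_{4} + v_{8}  so sig = [2:1,1]
  {2,4}:  v_{2} + v_{4} = 2·v_{1} + v_{8}  so sig = [2:1,2]
  {3,4}:  v_{3} + v_{4} = 2·v_{0} + v_{8}  so sig = [2:1,2]
  {4,7}:  v_{4} + v_{7} = v_{1} + 2·v_{8}  so sig = [2:1,2]
  {5,9}:  v_{5} + v_{9} = 2·v_{0} + v_{1}  so sig = [2:1,2]
  {6,9}:  v_{6} + v_{9} = 2·v_{0} + v_{8}  so sig = [2:1,2]
  {3,9}:  v_{3} + v_{9} = 3·v_{0} + v_{8}  so sig = [2:1,3]
  {0,1,8}:  v_{0} + v_{1} + v_{8} = v_{4}  so sig = [3:1]
  {2,6,8}:  v_{2} + v_{6} + v_{8} = v_{7}  so sig = [3:1]
  {1,8,9}:  v_{1} + v_{8} + v_{9} = 2·v_{4}  so sig = [3:2]

Hence PRS(X_Σ) =
    |P|=2: 21 collections, coeffs (), (), (), (1), (1), (1), (1), (1), (1,1), (1,1), (1,1), (1,1), (1,1), (1,1), (1,1), (1,2), (1,2), (1,2), (1,2), (1,2), (1,3)
    |P|=3: 3 collections, coeffs (1), (1), (2)


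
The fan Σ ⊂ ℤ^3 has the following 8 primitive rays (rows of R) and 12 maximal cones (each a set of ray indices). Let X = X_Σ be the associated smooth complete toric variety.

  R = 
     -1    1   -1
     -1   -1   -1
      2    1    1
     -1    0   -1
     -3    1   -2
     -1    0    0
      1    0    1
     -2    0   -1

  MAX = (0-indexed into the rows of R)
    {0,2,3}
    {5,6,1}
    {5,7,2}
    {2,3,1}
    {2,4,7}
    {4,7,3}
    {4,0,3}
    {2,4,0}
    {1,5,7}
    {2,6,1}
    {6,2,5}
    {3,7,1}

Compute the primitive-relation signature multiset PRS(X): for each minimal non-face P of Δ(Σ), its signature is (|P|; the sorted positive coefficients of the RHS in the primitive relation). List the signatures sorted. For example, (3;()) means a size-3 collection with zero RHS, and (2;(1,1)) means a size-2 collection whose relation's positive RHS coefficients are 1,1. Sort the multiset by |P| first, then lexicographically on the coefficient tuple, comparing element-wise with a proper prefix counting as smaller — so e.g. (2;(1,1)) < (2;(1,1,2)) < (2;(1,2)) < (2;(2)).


|primitive collections| = 14. Relations:

  {3,6}:  v_{3} + v_{6} = 0 ; sig = (2;())
  {0,7}:  v_{0} + v_{7} = v_{4} ; sig = (2;(1))
  {3,5}:  v_{3} + v_{5} = v_{7} ; sig = (2;(1))
  {6,7}:  v_{6} + v_{7} = v_{5} ; sig = (2;(1))
  {0,6}:  v_{0} + v_{6} = v_{2} + v_{7} ; sig = (2;(1,1))
  {0,5}:  v_{0} + v_{5} = v_{2} + 2·v_{7} ; sig = (2;(1,2))
  {1,4}:  v_{1} + v_{4} = 2·v_{3} + v_{7} ; sig = (2;(1,2))
  {4,6}:  v_{4} + v_{6} = v_{2} + 2·v_{7} ; sig = (2;(1,2))
  {4,5}:  v_{4} + v_{5} = v_{2} + 3·v_{7} ; sig = (2;(1,3))
  {0,1}:  v_{0} + v_{1} = 2·v_{3} ; sig = (2;(2))
  {1,2,5}:  v_{1} + v_{2} + v_{5} = 0 ; sig = (3;())
  {1,2,7}:  v_{1} + v_{2} + v_{7} = v_{3} ; sig = (3;(1))
  {2,3,7}:  v_{2} + v_{3} + v_{7} = v_{0} ; sig = (3;(1))
  {2,3,4}:  v_{2} + v_{3} + v_{4} = 2·v_{0} ; sig = (3;(2))

Signatures (|P|; sorted positive RHS coefficients), sorted:
{ (2;()),  (2;(1)) ×3,  (2;(1,1)),  (2;(1,2)) ×3,  (2;(1,3)),  (2;(2)),  (3;()),  (3;(1)) ×2,  (3;(2)) }


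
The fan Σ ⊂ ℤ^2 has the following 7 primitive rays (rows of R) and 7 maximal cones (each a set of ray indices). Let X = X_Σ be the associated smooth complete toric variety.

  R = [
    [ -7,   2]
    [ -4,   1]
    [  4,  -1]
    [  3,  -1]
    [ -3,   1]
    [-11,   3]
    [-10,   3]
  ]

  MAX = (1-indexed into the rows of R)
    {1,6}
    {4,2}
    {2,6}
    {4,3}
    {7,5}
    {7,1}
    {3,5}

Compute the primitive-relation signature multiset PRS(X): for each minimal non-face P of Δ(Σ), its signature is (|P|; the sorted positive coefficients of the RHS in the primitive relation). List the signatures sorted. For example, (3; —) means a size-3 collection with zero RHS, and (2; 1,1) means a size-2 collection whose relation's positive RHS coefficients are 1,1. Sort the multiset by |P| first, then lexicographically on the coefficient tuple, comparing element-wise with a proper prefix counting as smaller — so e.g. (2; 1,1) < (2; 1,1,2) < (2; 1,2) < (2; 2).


Σ has 14 primitive collections:

  {2,3}:  v_{2} + v_{3} = 0 — sig = (2; —)
  {4,5}:  v_{4} + v_{5} = 0 — sig = (2; —)
  {1,2}:  v_{1} + v_{2} = v_{6} — sig = (2; 1)
  {1,3}:  v_{1} + v_{3} = v_{5} — sig = (2; 1)
  {1,4}:  v_{1} + v_{4} = v_{2} — sig = (2; 1)
  {1,5}:  v_{1} + v_{5} = v_{7} — sig = (2; 1)
  {2,5}:  v_{2} + v_{5} = v_{1} — sig = (2; 1)
  {3,6}:  v_{3} + v_{6} = v_{1} — sig = (2; 1)
  {4,7}:  v_{4} + v_{7} = v_{1} — sig = (2; 1)
  {2,7}:  v_{2} + v_{7} = 2·v_{1} — sig = (2; 2)
  {3,7}:  v_{3} + v_{7} = 2·v_{5} — sig = (2; 2)
  {4,6}:  v_{4} + v_{6} = 2·v_{2} — sig = (2; 2)
  {5,6}:  v_{5} + v_{6} = 2·v_{1} — sig = (2; 2)
  {6,7}:  v_{6} + v_{7} = 3·v_{1} — sig = (2; 3)

Signatures (|P|; sorted positive RHS coefficients), sorted:
[(2; —), (2; —), (2; 1), (2; 1), (2; 1), (2; 1), (2; 1), (2; 1), (2; 1), (2; 2), (2; 2), (2; 2), (2; 2), (2; 3)]


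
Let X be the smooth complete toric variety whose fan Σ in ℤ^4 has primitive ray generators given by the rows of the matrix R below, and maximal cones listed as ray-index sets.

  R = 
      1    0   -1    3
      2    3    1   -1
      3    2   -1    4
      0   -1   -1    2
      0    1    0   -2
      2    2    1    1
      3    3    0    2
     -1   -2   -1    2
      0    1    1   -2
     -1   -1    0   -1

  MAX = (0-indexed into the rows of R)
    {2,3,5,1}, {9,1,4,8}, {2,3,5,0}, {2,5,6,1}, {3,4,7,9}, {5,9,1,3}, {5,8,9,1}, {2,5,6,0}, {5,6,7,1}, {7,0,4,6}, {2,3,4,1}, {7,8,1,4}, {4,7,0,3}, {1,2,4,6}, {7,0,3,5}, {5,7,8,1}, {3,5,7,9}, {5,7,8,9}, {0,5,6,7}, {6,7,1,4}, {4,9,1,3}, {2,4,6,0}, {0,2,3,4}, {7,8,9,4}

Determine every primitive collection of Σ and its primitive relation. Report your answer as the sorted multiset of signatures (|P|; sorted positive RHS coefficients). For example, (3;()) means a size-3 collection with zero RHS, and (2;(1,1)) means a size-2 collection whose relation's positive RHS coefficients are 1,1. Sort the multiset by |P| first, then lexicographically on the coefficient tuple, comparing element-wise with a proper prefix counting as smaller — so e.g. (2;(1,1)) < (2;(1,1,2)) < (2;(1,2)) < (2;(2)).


Σ has 13 primitive collections:

  {3,8}:  v_{3} + v_{8} = 0  →  sig = (2;())
  {0,1}:  v_{0} + v_{1} = v_{6}  →  sig = (2;(1))
  {0,9}:  v_{0} + v_{9} = v_{3}  →  sig = (2;(1))
  {2,8}:  v_{2} + v_{8} = v_{6}  →  sig = (2;(1))
  {3,6}:  v_{3} + v_{6} = v_{2}  →  sig = (2;(1))
  {4,5}:  v_{4} + v_{5} = v_{1}  →  sig = (2;(1))
  {0,8}:  v_{0} + v_{8} = v_{1} + v_{7}  →  sig = (2;(1,1))
  {6,9}:  v_{6} + v_{9} = v_{1} + v_{3}  →  sig = (2;(1,1))
  {2,9}:  v_{2} + v_{9} = v_{1} + 2·v_{3}  →  sig = (2;(1,2))
  {6,8}:  v_{6} + v_{8} = 2·v_{1} + v_{7}  →  sig = (2;(1,2))
  {2,7}:  v_{2} + v_{7} = 2·v_{0}  →  sig = (2;(2))
  {1,7,9}:  v_{1} + v_{7} + v_{9} = 0  →  sig = (3;())
  {1,3,7}:  v_{1} + v_{3} + v_{7} = v_{0}  →  sig = (3;(1))

Signatures (|P|; sorted positive RHS coefficients), sorted:
    |P|=2: 11 collections, coeffs (), (1), (1), (1), (1), (1), (1,1), (1,1), (1,2), (1,2), (2)
    |P|=3: 2 collections, coeffs (), (1)


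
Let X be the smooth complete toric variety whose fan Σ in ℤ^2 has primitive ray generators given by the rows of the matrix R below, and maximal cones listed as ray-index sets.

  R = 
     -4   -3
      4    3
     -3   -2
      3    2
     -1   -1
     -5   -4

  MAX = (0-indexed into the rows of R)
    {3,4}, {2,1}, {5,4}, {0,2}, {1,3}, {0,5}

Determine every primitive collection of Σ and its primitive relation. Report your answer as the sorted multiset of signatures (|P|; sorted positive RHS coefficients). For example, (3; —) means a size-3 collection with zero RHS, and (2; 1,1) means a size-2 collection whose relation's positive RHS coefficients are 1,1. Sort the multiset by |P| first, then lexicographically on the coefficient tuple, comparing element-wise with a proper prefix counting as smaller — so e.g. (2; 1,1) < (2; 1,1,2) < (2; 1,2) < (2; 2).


9 minimal non-faces of Δ(Σ) (on 6 rays):

  P = {0,1}:  v_{0} + v_{1} = 0  →  sig = (2; —)
  P = {2,3}:  v_{2} + v_{3} = 0  →  sig = (2; —)
  P = {0,3}:  v_{0} + v_{3} = v_{4}  →  sig = (2; 1)
  P = {0,4}:  v_{0} + v_{4} = v_{5}  →  sig = (2; 1)
  P = {1,4}:  v_{1} + v_{4} = v_{3}  →  sig = (2; 1)
  P = {1,5}:  v_{1} + v_{5} = v_{4}  →  sig = (2; 1)
  P = {2,4}:  v_{2} + v_{4} = v_{0}  →  sig = (2; 1)
  P = {2,5}:  v_{2} + v_{5} = 2·v_{0}  →  sig = (2; 2)
  P = {3,5}:  v_{3} + v_{5} = 2·v_{4}  →  sig = (2; 2)

Sorted signature multiset PRS(X):
[(2; —), (2; —), (2; 1), (2; 1), (2; 1), (2; 1), (2; 1), (2; 2), (2; 2)]


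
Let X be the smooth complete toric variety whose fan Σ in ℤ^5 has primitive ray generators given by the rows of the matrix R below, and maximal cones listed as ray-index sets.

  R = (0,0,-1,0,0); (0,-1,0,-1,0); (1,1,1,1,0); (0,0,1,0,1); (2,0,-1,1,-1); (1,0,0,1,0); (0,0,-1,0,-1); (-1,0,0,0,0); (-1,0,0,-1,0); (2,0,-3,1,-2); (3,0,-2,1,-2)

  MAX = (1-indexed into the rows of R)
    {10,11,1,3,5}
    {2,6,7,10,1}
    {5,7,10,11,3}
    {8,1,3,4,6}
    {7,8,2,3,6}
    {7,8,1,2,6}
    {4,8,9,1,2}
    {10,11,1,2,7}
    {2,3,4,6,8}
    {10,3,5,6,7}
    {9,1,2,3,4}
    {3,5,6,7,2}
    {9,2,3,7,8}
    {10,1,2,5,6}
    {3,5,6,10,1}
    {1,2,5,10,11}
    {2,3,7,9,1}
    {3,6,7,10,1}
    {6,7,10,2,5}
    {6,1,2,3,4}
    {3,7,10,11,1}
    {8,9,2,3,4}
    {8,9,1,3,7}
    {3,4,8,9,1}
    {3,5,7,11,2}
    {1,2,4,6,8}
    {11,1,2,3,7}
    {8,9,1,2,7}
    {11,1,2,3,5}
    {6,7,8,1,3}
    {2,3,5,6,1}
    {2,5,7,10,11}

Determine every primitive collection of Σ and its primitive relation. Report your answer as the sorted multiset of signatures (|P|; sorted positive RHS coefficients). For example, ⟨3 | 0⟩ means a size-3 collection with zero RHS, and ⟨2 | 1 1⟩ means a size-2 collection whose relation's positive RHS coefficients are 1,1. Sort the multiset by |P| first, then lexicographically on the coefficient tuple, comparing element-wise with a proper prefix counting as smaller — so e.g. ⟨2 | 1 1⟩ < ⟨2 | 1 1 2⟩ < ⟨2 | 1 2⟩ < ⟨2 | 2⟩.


The 16 primitive collections of Σ (r=11, n=5):

  P = {4,7}:  v_{4} + v_{7} = 0  →  sig = ⟨2 | 0⟩
  P = {6,9}:  v_{6} + v_{9} = 0  →  sig = ⟨2 | 0⟩
  P = {4,10}:  v_{4} + v_{10} = v_{1} + v_{5}  →  sig = ⟨2 | 1 1⟩
  P = {5,8}:  v_{5} + v_{8} = v_{6} + v_{7}  →  sig = ⟨2 | 1 1⟩
  P = {8,11}:  v_{8} + v_{11} = v_{5} + v_{7}  →  sig = ⟨2 | 1 1⟩
  P = {4,5}:  v_{4} + v_{5} = v_{1} + v_{2} + v_{3} + v_{6}  →  sig = ⟨2 | 1 1 1 1⟩
  P = {4,11}:  v_{4} + v_{11} = v_{1} + v_{2} + v_{3} + v_{5}  →  sig = ⟨2 | 1 1 1 1⟩
  P = {5,9}:  v_{5} + v_{9} = v_{1} + v_{2} + v_{3} + v_{7}  →  sig = ⟨2 | 1 1 1 1⟩
  P = {8,10}:  v_{8} + v_{10} = v_{1} + v_{6} + 2·v_{7}  →  sig = ⟨2 | 1 1 2⟩
  P = {9,10}:  v_{9} + v_{10} = 2·v_{1} + v_{2} + v_{3} + 2·v_{7}  →  sig = ⟨2 | 1 1 2 2⟩
  P = {6,11}:  v_{6} + v_{11} = 2·v_{5}  →  sig = ⟨2 | 2⟩
  P = {9,11}:  v_{9} + v_{11} = 2·v_{1} + 2·v_{2} + 2·v_{3} + 2·v_{7}  →  sig = ⟨2 | 2 2 2 2⟩
  P = {1,5,7}:  v_{1} + v_{5} + v_{7} = v_{10}  →  sig = ⟨3 | 1⟩
  P = {2,3,10}:  v_{2} + v_{3} + v_{10} = v_{11}  →  sig = ⟨3 | 1⟩
  P = {1,2,3,8}:  v_{1} + v_{2} + v_{3} + v_{8} = 0  →  sig = ⟨4 | 0⟩
  P = {1,2,3,6,7}:  v_{1} + v_{2} + v_{3} + v_{6} + v_{7} = v_{5}  →  sig = ⟨5 | 1⟩

Hence PRS(X_Σ) =
    |P|=2: 12 collections, coeffs (), (), (1,1), (1,1), (1,1), (1,1,1,1), (1,1,1,1), (1,1,1,1), (1,1,2), (1,1,2,2), (2), (2,2,2,2)
    |P|=3: 2 collections, coeffs (1), (1)
    |P|=4: 1 collection, coeffs ()
    |P|=5: 1 collection, coeffs (1)


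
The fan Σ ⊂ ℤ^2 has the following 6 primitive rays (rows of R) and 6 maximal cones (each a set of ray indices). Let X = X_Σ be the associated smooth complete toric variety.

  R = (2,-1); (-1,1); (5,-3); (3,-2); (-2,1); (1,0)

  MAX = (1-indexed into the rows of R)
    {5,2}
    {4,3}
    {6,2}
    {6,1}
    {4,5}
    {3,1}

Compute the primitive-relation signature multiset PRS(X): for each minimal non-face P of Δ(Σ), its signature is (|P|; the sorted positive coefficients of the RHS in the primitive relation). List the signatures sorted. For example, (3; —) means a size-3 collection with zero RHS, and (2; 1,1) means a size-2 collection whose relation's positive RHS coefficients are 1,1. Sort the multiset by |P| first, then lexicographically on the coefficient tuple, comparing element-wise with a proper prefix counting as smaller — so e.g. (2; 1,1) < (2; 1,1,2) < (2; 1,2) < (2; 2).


Δ(Σ) — 6 vertices, 9 min non-faces:

  {1,5}:  v_{1} + v_{5} = 0  ⟹  sig = (2; —)
  {1,2}:  v_{1} + v_{2} = v_{6}  ⟹  sig = (2; 1)
  {1,4}:  v_{1} + v_{4} = v_{3}  ⟹  sig = (2; 1)
  {2,4}:  v_{2} + v_{4} = v_{1}  ⟹  sig = (2; 1)
  {3,5}:  v_{3} + v_{5} = v_{4}  ⟹  sig = (2; 1)
  {5,6}:  v_{5} + v_{6} = v_{2}  ⟹  sig = (2; 1)
  {2,3}:  v_{2} + v_{3} = 2·v_{1}  ⟹  sig = (2; 2)
  {4,6}:  v_{4} + v_{6} = 2·v_{1}  ⟹  sig = (2; 2)
  {3,6}:  v_{3} + v_{6} = 3·v_{1}  ⟹  sig = (2; 3)

Hence PRS(X_Σ) =
[(2; —), (2; 1), (2; 1), (2; 1), (2; 1), (2; 1), (2; 2), (2; 2), (2; 3)]


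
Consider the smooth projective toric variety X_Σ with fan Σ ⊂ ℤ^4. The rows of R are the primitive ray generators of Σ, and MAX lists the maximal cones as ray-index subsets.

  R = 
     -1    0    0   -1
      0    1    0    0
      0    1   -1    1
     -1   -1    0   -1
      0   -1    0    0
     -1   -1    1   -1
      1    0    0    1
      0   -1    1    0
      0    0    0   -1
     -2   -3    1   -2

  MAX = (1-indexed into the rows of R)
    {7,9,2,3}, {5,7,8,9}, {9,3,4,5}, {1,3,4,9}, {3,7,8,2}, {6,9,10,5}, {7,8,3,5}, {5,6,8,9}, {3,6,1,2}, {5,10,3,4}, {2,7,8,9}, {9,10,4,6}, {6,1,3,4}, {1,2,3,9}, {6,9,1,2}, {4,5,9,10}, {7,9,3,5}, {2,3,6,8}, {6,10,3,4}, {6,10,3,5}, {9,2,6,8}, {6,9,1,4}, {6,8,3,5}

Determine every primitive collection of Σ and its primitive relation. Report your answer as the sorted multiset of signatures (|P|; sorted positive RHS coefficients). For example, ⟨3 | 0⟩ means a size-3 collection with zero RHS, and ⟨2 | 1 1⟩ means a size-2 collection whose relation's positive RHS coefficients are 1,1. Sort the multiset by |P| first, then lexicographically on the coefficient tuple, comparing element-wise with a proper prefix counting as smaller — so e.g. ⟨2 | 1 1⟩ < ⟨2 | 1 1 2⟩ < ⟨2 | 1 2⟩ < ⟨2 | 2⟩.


The 16 primitive collections of Σ (r=10, n=4):

  {1,7}:  v_{1} + v_{7} = 0 ; sig = ⟨2 | 0⟩
  {2,5}:  v_{2} + v_{5} = 0 ; sig = ⟨2 | 0⟩
  {1,5}:  v_{1} + v_{5} = v_{4} ; sig = ⟨2 | 1⟩
  {1,8}:  v_{1} + v_{8} = v_{6} ; sig = ⟨2 | 1⟩
  {2,4}:  v_{2} + v_{4} = v_{1} ; sig = ⟨2 | 1⟩
  {4,7}:  v_{4} + v_{7} = v_{5} ; sig = ⟨2 | 1⟩
  {6,7}:  v_{6} + v_{7} = v_{8} ; sig = ⟨2 | 1⟩
  {2,10}:  v_{2} + v_{10} = v_{4} + v_{6} ; sig = ⟨2 | 1 1⟩
  {4,8}:  v_{4} + v_{8} = v_{5} + v_{6} ; sig = ⟨2 | 1 1⟩
  {1,10}:  v_{1} + v_{10} = 2·v_{4} + v_{6} ; sig = ⟨2 | 1 2⟩
  {7,10}:  v_{7} + v_{10} = 2·v_{5} + v_{6} ; sig = ⟨2 | 1 2⟩
  {8,10}:  v_{8} + v_{10} = 2·v_{5} + 2·v_{6} ; sig = ⟨2 | 2 2⟩
  {3,8,9}:  v_{3} + v_{8} + v_{9} = 0 ; sig = ⟨3 | 0⟩
  {3,6,9}:  v_{3} + v_{6} + v_{9} = v_{1} ; sig = ⟨3 | 1⟩
  {4,5,6}:  v_{4} + v_{5} + v_{6} = v_{10} ; sig = ⟨3 | 1⟩
  {3,9,10}:  v_{3} + v_{9} + v_{10} = 2·v_{4} ; sig = ⟨3 | 2⟩

Sorted signature multiset PRS(X):
[⟨2 | 0⟩, ⟨2 | 0⟩, ⟨2 | 1⟩, ⟨2 | 1⟩, ⟨2 | 1⟩, ⟨2 | 1⟩, ⟨2 | 1⟩, ⟨2 | 1 1⟩, ⟨2 | 1 1⟩, ⟨2 | 1 2⟩, ⟨2 | 1 2⟩, ⟨2 | 2 2⟩, ⟨3 | 0⟩, ⟨3 | 1⟩, ⟨3 | 1⟩, ⟨3 | 2⟩]


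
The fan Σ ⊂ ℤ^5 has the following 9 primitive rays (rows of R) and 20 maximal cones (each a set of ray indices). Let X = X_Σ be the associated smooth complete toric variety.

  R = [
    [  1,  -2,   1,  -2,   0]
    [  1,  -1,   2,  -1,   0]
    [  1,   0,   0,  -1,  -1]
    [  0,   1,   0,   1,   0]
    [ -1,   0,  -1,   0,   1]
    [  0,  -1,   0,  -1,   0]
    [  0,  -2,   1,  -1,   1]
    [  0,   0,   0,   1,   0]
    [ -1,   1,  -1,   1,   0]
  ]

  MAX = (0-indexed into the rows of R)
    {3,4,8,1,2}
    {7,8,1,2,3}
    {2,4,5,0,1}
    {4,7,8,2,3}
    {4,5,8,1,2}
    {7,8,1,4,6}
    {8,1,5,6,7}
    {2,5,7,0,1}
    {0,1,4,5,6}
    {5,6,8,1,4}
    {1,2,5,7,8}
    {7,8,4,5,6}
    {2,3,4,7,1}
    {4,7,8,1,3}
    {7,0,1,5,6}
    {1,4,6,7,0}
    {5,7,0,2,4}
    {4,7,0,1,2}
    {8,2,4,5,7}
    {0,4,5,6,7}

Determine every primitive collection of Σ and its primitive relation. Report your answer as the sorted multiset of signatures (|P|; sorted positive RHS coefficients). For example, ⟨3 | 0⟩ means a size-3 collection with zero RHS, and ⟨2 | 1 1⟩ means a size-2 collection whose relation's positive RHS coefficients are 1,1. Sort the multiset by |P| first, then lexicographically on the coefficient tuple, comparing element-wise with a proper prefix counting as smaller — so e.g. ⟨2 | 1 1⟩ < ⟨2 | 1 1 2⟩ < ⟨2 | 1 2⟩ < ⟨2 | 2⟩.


Δ(Σ) — 9 vertices, 7 min non-faces:

  {3,5}:  v_{3} + v_{5} = 0  ⟹  sig = ⟨2 | 0⟩
  {0,8}:  v_{0} + v_{8} = v_{5}  ⟹  sig = ⟨2 | 1⟩
  {2,6}:  v_{2} + v_{6} = v_{0}  ⟹  sig = ⟨2 | 1⟩
  {3,6}:  v_{3} + v_{6} = v_{1} + v_{4} + v_{7}  ⟹  sig = ⟨2 | 1 1 1⟩
  {0,3}:  v_{0} + v_{3} = v_{1} + v_{2} + v_{4} + v_{7}  ⟹  sig = ⟨2 | 1 1 1 1⟩
  {1,4,5,7}:  v_{1} + v_{4} + v_{5} + v_{7} = v_{6}  ⟹  sig = ⟨4 | 1⟩
  {1,2,4,7,8}:  v_{1} + v_{2} + v_{4} + v_{7} + v_{8} = 0  ⟹  sig = ⟨5 | 0⟩

so the primitive-relation signature multiset is
    ⟨2 | 0⟩
    ⟨2 | 1⟩
    ⟨2 | 1⟩
    ⟨2 | 1 1 1⟩
    ⟨2 | 1 1 1 1⟩
    ⟨4 | 1⟩
    ⟨5 | 0⟩


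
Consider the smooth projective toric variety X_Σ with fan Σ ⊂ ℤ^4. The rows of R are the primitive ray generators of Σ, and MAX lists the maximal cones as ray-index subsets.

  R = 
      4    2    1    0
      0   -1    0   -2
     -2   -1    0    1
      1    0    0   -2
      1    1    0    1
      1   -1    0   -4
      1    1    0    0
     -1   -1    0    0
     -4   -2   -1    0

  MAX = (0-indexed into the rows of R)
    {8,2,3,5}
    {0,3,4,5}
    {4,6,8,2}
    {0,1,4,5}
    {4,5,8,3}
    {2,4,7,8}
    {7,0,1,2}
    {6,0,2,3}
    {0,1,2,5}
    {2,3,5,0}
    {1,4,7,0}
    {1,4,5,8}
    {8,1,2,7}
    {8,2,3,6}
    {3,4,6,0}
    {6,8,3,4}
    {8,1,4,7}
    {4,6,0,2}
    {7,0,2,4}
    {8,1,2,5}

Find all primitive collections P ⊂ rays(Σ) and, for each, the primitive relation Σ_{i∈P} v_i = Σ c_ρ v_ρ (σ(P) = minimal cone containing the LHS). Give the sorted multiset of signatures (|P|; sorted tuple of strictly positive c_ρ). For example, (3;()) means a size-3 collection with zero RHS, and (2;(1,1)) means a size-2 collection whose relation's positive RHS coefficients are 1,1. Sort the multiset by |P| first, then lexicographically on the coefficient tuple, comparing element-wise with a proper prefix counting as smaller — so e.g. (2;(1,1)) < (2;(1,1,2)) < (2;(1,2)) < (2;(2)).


10 minimal non-faces of Δ(Σ) (on 9 rays):

  • {0,8}:  v_{0} + v_{8} = 0  so sig = (2;())
  • {6,7}:  v_{6} + v_{7} = 0  so sig = (2;())
  • {1,3}:  v_{1} + v_{3} = v_{5}  so sig = (2;(1))
  • {1,6}:  v_{1} + v_{6} = v_{3}  so sig = (2;(1))
  • {3,7}:  v_{3} + v_{7} = v_{1}  so sig = (2;(1))
  • {5,6}:  v_{5} + v_{6} = 2·v_{3}  so sig = (2;(2))
  • {5,7}:  v_{5} + v_{7} = 2·v_{1}  so sig = (2;(2))
  • {2,3,4}:  v_{2} + v_{3} + v_{4} = 0  so sig = (3;())
  • {1,2,4}:  v_{1} + v_{2} + v_{4} = v_{7}  so sig = (3;(1))
  • {2,4,5}:  v_{2} + v_{4} + v_{5} = v_{1}  so sig = (3;(1))

Signatures (|P|; sorted positive RHS coefficients), sorted:
    |P|=2: 7 collections, coeffs (), (), (1), (1), (1), (2), (2)
    |P|=3: 3 collections, coeffs (), (1), (1)


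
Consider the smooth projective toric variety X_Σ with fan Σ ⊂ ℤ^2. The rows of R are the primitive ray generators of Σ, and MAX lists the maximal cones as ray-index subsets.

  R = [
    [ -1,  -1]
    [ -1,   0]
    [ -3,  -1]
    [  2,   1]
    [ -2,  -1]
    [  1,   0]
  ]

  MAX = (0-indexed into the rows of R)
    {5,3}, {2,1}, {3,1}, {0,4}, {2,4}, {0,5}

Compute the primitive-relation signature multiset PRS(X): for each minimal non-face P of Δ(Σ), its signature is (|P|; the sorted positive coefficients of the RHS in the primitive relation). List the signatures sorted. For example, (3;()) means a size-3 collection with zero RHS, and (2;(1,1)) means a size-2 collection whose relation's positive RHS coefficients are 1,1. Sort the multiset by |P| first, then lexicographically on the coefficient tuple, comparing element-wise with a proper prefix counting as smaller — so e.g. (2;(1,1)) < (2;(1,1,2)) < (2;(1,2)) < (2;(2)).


Δ(Σ) — 6 vertices, 9 min non-faces:

  P = {1,5}:  v_{1} + v_{5} = 0 ; sig = (2;())
  P = {3,4}:  v_{3} + v_{4} = 0 ; sig = (2;())
  P = {0,1}:  v_{0} + v_{1} = v_{4} ; sig = (2;(1))
  P = {0,3}:  v_{0} + v_{3} = v_{5} ; sig = (2;(1))
  P = {1,4}:  v_{1} + v_{4} = v_{2} ; sig = (2;(1))
  P = {2,3}:  v_{2} + v_{3} = v_{1} ; sig = (2;(1))
  P = {2,5}:  v_{2} + v_{5} = v_{4} ; sig = (2;(1))
  P = {4,5}:  v_{4} + v_{5} = v_{0} ; sig = (2;(1))
  P = {0,2}:  v_{0} + v_{2} = 2·v_{4} ; sig = (2;(2))

Signatures (|P|; sorted positive RHS coefficients), sorted:
{ (2;()) ×2,  (2;(1)) ×6,  (2;(2)) }


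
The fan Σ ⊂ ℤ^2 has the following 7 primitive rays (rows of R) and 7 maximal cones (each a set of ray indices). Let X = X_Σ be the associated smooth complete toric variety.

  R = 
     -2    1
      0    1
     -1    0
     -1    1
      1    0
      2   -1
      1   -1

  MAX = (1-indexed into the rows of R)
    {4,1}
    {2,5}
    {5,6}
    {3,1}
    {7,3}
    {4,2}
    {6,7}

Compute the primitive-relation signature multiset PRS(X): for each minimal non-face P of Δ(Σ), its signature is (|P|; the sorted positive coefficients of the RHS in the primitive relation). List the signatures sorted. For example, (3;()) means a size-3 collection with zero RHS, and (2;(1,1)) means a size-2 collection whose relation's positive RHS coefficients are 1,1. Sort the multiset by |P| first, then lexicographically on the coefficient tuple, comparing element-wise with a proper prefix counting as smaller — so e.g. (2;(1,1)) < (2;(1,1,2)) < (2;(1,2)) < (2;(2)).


Σ has 14 primitive collections:

  {1,6}:  v_{1} + v_{6} = 0  ⟹  sig = (2;())
  {3,5}:  v_{3} + v_{5} = 0  ⟹  sig = (2;())
  {4,7}:  v_{4} + v_{7} = 0  ⟹  sig = (2;())
  {1,5}:  v_{1} + v_{5} = v_{4}  ⟹  sig = (2;(1))
  {1,7}:  v_{1} + v_{7} = v_{3}  ⟹  sig = (2;(1))
  {2,3}:  v_{2} + v_{3} = v_{4}  ⟹  sig = (2;(1))
  {2,7}:  v_{2} + v_{7} = v_{5}  ⟹  sig = (2;(1))
  {3,4}:  v_{3} + v_{4} = v_{1}  ⟹  sig = (2;(1))
  {3,6}:  v_{3} + v_{6} = v_{7}  ⟹  sig = (2;(1))
  {4,5}:  v_{4} + v_{5} = v_{2}  ⟹  sig = (2;(1))
  {4,6}:  v_{4} + v_{6} = v_{5}  ⟹  sig = (2;(1))
  {5,7}:  v_{5} + v_{7} = v_{6}  ⟹  sig = (2;(1))
  {1,2}:  v_{1} + v_{2} = 2·v_{4}  ⟹  sig = (2;(2))
  {2,6}:  v_{2} + v_{6} = 2·v_{5}  ⟹  sig = (2;(2))

so the primitive-relation signature multiset is
[(2;()), (2;()), (2;()), (2;(1)), (2;(1)), (2;(1)), (2;(1)), (2;(1)), (2;(1)), (2;(1)), (2;(1)), (2;(1)), (2;(2)), (2;(2))]


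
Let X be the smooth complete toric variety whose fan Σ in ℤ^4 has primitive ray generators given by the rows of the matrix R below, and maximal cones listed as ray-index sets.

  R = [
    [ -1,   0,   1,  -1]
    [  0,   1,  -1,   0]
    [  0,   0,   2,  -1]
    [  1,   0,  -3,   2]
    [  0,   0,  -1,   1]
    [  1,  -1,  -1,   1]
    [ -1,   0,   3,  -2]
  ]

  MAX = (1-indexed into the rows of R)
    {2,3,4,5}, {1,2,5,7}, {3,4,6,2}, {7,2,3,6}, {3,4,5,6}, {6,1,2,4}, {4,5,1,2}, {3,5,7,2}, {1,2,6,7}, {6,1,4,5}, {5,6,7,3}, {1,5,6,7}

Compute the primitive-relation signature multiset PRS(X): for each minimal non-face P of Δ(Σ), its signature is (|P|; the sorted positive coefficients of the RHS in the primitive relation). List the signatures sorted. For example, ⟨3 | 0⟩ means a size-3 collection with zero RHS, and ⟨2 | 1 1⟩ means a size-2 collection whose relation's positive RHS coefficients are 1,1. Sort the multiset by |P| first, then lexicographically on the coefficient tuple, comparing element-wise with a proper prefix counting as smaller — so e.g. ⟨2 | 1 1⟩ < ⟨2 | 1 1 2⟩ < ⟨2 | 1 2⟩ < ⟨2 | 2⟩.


Minimal non-faces — 3 found among 7 rays, 12 max cones:

  • {4,7}:  v_{4} + v_{7} = 0 ; sig = ⟨2 | 0⟩
  • {1,3}:  v_{1} + v_{3} = v_{7} ; sig = ⟨2 | 1⟩
  • {2,5,6}:  v_{2} + v_{5} + v_{6} = v_{4} ; sig = ⟨3 | 1⟩

Signatures (|P|; sorted positive RHS coefficients), sorted:
[⟨2 | 0⟩, ⟨2 | 1⟩, ⟨3 | 1⟩]


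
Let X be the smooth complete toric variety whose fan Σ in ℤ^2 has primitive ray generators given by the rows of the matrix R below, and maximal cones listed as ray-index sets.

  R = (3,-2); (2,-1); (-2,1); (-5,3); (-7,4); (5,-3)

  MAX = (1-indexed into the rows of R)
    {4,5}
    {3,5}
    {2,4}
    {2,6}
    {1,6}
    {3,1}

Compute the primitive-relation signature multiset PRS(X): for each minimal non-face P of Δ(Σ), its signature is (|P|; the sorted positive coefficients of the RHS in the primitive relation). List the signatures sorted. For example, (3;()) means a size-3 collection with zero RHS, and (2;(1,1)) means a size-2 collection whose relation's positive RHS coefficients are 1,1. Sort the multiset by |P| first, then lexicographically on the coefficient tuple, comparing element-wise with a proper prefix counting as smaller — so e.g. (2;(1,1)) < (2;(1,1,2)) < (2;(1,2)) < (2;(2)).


9 minimal non-faces of Δ(Σ) (on 6 rays):

  P = {2,3}:  v_{2} + v_{3} = 0  so sig = (2;())
  P = {4,6}:  v_{4} + v_{6} = 0  so sig = (2;())
  P = {1,2}:  v_{1} + v_{2} = v_{6}  so sig = (2;(1))
  P = {1,4}:  v_{1} + v_{4} = v_{3}  so sig = (2;(1))
  P = {2,5}:  v_{2} + v_{5} = v_{4}  so sig = (2;(1))
  P = {3,4}:  v_{3} + v_{4} = v_{5}  so sig = (2;(1))
  P = {3,6}:  v_{3} + v_{6} = v_{1}  so sig = (2;(1))
  P = {5,6}:  v_{5} + v_{6} = v_{3}  so sig = (2;(1))
  P = {1,5}:  v_{1} + v_{5} = 2·v_{3}  so sig = (2;(2))

Signatures (|P|; sorted positive RHS coefficients), sorted:
{ (2;()) ×2,  (2;(1)) ×6,  (2;(2)) }


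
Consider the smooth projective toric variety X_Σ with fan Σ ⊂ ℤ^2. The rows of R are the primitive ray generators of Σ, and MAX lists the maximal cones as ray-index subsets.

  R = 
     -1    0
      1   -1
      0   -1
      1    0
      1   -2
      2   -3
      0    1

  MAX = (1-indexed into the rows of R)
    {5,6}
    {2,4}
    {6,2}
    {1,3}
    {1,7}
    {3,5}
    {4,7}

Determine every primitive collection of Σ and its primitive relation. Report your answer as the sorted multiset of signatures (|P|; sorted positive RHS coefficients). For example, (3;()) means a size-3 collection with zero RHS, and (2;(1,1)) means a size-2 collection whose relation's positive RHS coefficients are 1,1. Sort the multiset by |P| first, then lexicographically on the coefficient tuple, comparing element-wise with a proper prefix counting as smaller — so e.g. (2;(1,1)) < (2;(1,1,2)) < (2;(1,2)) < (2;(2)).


|primitive collections| = 14. Relations:

  P = {1,4}:  v_{1} + v_{4} = 0 — sig = (2;())
  P = {3,7}:  v_{3} + v_{7} = 0 — sig = (2;())
  P = {1,2}:  v_{1} + v_{2} = v_{3} — sig = (2;(1))
  P = {2,3}:  v_{2} + v_{3} = v_{5} — sig = (2;(1))
  P = {2,5}:  v_{2} + v_{5} = v_{6} — sig = (2;(1))
  P = {2,7}:  v_{2} + v_{7} = v_{4} — sig = (2;(1))
  P = {3,4}:  v_{3} + v_{4} = v_{2} — sig = (2;(1))
  P = {5,7}:  v_{5} + v_{7} = v_{2} — sig = (2;(1))
  P = {1,6}:  v_{1} + v_{6} = v_{3} + v_{5} — sig = (2;(1,1))
  P = {1,5}:  v_{1} + v_{5} = 2·v_{3} — sig = (2;(2))
  P = {3,6}:  v_{3} + v_{6} = 2·v_{5} — sig = (2;(2))
  P = {4,5}:  v_{4} + v_{5} = 2·v_{2} — sig = (2;(2))
  P = {6,7}:  v_{6} + v_{7} = 2·v_{2} — sig = (2;(2))
  P = {4,6}:  v_{4} + v_{6} = 3·v_{2} — sig = (2;(3))

so the primitive-relation signature multiset is
{ (2;()) ×2,  (2;(1)) ×6,  (2;(1,1)),  (2;(2)) ×4,  (2;(3)) }


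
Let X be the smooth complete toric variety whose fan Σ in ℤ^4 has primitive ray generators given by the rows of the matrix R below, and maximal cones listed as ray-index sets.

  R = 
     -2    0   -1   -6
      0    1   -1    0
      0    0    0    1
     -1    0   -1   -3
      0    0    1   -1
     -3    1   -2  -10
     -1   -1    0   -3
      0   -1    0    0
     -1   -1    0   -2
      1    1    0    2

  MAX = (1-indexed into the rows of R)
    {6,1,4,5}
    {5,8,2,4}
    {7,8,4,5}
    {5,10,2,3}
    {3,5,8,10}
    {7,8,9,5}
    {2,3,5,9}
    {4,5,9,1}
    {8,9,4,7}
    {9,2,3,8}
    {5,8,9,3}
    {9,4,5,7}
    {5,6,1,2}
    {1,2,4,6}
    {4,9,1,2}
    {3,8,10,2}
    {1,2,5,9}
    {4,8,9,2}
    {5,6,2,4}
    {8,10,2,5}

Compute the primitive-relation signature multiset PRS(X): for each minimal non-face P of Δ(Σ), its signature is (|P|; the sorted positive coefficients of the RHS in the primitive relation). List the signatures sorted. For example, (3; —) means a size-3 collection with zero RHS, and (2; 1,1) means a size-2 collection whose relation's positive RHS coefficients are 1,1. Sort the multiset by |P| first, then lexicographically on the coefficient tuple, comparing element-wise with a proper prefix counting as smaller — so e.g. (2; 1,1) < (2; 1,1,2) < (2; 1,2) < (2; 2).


Minimal non-faces — 20 found among 10 rays, 20 max cones:

  • {9,10}:  v_{9} + v_{10} = 0  →  sig = (2; —)
  • {2,7}:  v_{2} + v_{7} = v_{4}  →  sig = (2; 1)
  • {3,7}:  v_{3} + v_{7} = v_{9}  →  sig = (2; 1)
  • {1,8}:  v_{1} + v_{8} = v_{4} + v_{7}  →  sig = (2; 1,1)
  • {3,4}:  v_{3} + v_{4} = v_{2} + v_{9}  →  sig = (2; 1,1)
  • {1,10}:  v_{1} + v_{10} = v_{2} + v_{4} + v_{5}  →  sig = (2; 1,1,1)
  • {7,10}:  v_{7} + v_{10} = v_{2} + v_{5} + v_{8}  →  sig = (2; 1,1,1)
  • {3,6}:  v_{3} + v_{6} = v_{1} + 2·v_{2} + v_{5} + v_{9}  →  sig = (2; 1,1,1,2)
  • {1,7}:  v_{1} + v_{7} = 2·v_{4} + v_{5} + v_{9}  →  sig = (2; 1,1,2)
  • {4,10}:  v_{4} + v_{10} = 2·v_{2} + v_{5} + v_{8}  →  sig = (2; 1,1,2)
  • {6,7}:  v_{6} + v_{7} = v_{1} + 2·v_{4} + v_{5}  →  sig = (2; 1,1,2)
  • {1,3}:  v_{1} + v_{3} = 2·v_{2} + v_{5} + 2·v_{9}  →  sig = (2; 1,2,2)
  • {6,8}:  v_{6} + v_{8} = 3·v_{4} + v_{5}  →  sig = (2; 1,3)
  • {6,9}:  v_{6} + v_{9} = 2·v_{1}  →  sig = (2; 2)
  • {6,10}:  v_{6} + v_{10} = 2·v_{2} + 2·v_{4} + 2·v_{5}  →  sig = (2; 2,2,2)
  • {2,3,5,8}:  v_{2} + v_{3} + v_{5} + v_{8} = 0  →  sig = (4; —)
  • {1,2,4,5}:  v_{1} + v_{2} + v_{4} + v_{5} = v_{6}  →  sig = (4; 1)
  • {2,4,5,9}:  v_{2} + v_{4} + v_{5} + v_{9} = v_{1}  →  sig = (4; 1)
  • {2,5,8,9}:  v_{2} + v_{5} + v_{8} + v_{9} = v_{7}  →  sig = (4; 1)
  • {4,5,8,9}:  v_{4} + v_{5} + v_{8} + v_{9} = 2·v_{7}  →  sig = (4; 2)

Signatures (|P|; sorted positive RHS coefficients), sorted:
{ (2; —),  (2; 1) ×2,  (2; 1,1) ×2,  (2; 1,1,1) ×2,  (2; 1,1,1,2),  (2; 1,1,2) ×3,  (2; 1,2,2),  (2; 1,3),  (2; 2),  (2; 2,2,2),  (4; —),  (4; 1) ×3,  (4; 2) }


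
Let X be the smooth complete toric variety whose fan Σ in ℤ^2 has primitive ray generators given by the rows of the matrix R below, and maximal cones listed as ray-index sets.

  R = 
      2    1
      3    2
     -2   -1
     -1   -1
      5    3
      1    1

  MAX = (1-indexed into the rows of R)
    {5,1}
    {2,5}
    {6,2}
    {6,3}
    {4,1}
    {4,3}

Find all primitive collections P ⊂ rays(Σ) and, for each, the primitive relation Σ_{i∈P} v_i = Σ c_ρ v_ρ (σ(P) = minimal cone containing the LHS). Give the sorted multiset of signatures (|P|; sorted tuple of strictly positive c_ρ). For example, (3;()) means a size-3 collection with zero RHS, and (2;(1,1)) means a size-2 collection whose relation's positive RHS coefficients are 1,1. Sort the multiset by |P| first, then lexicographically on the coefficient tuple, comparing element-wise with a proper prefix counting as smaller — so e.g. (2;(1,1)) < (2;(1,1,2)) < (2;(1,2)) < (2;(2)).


9 minimal non-faces of Δ(Σ) (on 6 rays):

  P = {1,3}:  v_{1} + v_{3} = 0 — sig = (2;())
  P = {4,6}:  v_{4} + v_{6} = 0 — sig = (2;())
  P = {1,2}:  v_{1} + v_{2} = v_{5} — sig = (2;(1))
  P = {1,6}:  v_{1} + v_{6} = v_{2} — sig = (2;(1))
  P = {2,3}:  v_{2} + v_{3} = v_{6} — sig = (2;(1))
  P = {2,4}:  v_{2} + v_{4} = v_{1} — sig = (2;(1))
  P = {3,5}:  v_{3} + v_{5} = v_{2} — sig = (2;(1))
  P = {4,5}:  v_{4} + v_{5} = 2·v_{1} — sig = (2;(2))
  P = {5,6}:  v_{5} + v_{6} = 2·v_{2} — sig = (2;(2))

Hence PRS(X_Σ) =
    |P|=2: 9 collections, coeffs (), (), (1), (1), (1), (1), (1), (2), (2)


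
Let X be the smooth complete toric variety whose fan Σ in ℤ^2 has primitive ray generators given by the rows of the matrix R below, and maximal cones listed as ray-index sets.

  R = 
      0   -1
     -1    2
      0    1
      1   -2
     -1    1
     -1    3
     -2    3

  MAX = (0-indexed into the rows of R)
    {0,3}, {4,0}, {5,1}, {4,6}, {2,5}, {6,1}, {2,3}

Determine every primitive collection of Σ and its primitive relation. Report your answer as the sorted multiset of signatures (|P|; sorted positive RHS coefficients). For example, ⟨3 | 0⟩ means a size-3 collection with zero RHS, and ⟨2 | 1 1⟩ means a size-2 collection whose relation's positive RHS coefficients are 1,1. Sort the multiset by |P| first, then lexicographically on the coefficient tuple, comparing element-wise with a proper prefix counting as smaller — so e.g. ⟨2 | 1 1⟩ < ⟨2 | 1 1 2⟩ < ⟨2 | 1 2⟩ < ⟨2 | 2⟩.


Δ(Σ) — 7 vertices, 14 min non-faces:

  P={0,2}:  v_{0} + v_{2} = 0 — sig = ⟨2 | 0⟩
  P={1,3}:  v_{1} + v_{3} = 0 — sig = ⟨2 | 0⟩
  P={0,1}:  v_{0} + v_{1} = v_{4} — sig = ⟨2 | 1⟩
  P={0,5}:  v_{0} + v_{5} = v_{1} — sig = ⟨2 | 1⟩
  P={1,2}:  v_{1} + v_{2} = v_{5} — sig = ⟨2 | 1⟩
  P={1,4}:  v_{1} + v_{4} = v_{6} — sig = ⟨2 | 1⟩
  P={2,4}:  v_{2} + v_{4} = v_{1} — sig = ⟨2 | 1⟩
  P={3,4}:  v_{3} + v_{4} = v_{0} — sig = ⟨2 | 1⟩
  P={3,5}:  v_{3} + v_{5} = v_{2} — sig = ⟨2 | 1⟩
  P={3,6}:  v_{3} + v_{6} = v_{4} — sig = ⟨2 | 1⟩
  P={0,6}:  v_{0} + v_{6} = 2·v_{4} — sig = ⟨2 | 2⟩
  P={2,6}:  v_{2} + v_{6} = 2·v_{1} — sig = ⟨2 | 2⟩
  P={4,5}:  v_{4} + v_{5} = 2·v_{1} — sig = ⟨2 | 2⟩
  P={5,6}:  v_{5} + v_{6} = 3·v_{1} — sig = ⟨2 | 3⟩

so the primitive-relation signature multiset is
{ ⟨2 | 0⟩ ×2,  ⟨2 | 1⟩ ×8,  ⟨2 | 2⟩ ×3,  ⟨2 | 3⟩ }


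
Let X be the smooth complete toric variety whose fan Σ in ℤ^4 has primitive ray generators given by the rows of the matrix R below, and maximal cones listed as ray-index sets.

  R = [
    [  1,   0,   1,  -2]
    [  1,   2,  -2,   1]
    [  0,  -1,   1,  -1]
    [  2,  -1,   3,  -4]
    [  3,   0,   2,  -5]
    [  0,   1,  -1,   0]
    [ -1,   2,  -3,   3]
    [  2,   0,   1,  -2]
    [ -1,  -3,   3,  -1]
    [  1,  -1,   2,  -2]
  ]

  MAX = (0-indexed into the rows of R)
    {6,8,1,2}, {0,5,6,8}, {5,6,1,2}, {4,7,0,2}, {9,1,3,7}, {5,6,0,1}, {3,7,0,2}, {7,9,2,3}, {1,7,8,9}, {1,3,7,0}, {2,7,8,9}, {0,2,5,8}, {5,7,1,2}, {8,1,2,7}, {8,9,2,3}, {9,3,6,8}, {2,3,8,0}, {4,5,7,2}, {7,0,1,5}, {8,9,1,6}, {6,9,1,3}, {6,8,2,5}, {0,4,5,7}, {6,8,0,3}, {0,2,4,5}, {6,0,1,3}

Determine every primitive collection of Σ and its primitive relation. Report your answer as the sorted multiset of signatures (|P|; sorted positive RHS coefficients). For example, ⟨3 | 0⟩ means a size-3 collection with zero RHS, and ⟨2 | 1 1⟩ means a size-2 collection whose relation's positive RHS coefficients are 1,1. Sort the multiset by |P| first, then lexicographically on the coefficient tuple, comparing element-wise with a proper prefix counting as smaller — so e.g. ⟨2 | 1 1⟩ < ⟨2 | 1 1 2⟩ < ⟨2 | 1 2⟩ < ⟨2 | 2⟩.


22 collections generate NE(X_Σ); each relation:

  P={0,9}:  v_{0} + v_{9} = v_{3}  ⇒ sig = ⟨2 | 1⟩
  P={5,9}:  v_{5} + v_{9} = v_{0}  ⇒ sig = ⟨2 | 1⟩
  P={6,7}:  v_{6} + v_{7} = v_{1}  ⇒ sig = ⟨2 | 1⟩
  P={4,9}:  v_{4} + v_{9} = 2·v_{0} + v_{2} + v_{7}  ⇒ sig = ⟨2 | 1 1 2⟩
  P={3,4}:  v_{3} + v_{4} = 3·v_{0} + v_{2} + v_{7}  ⇒ sig = ⟨2 | 1 1 3⟩
  P={4,6}:  v_{4} + v_{6} = 2·v_{5} + v_{7}  ⇒ sig = ⟨2 | 1 2⟩
  P={4,8}:  v_{4} + v_{8} = 2·v_{2} + v_{3}  ⇒ sig = ⟨2 | 1 2⟩
  P={3,5}:  v_{3} + v_{5} = 2·v_{0}  ⇒ sig = ⟨2 | 2⟩
  P={1,4}:  v_{1} + v_{4} = 2·v_{5} + 2·v_{7}  ⇒ sig = ⟨2 | 2 2⟩
  P={1,5,8}:  v_{1} + v_{5} + v_{8} = 0  ⇒ sig = ⟨3 | 0⟩
  P={2,6,9}:  v_{2} + v_{6} + v_{9} = 0  ⇒ sig = ⟨3 | 0⟩
  P={0,1,8}:  v_{0} + v_{1} + v_{8} = v_{9}  ⇒ sig = ⟨3 | 1⟩
  P={0,2,6}:  v_{0} + v_{2} + v_{6} = v_{5}  ⇒ sig = ⟨3 | 1⟩
  P={1,2,9}:  v_{1} + v_{2} + v_{9} = v_{7}  ⇒ sig = ⟨3 | 1⟩
  P={2,3,6}:  v_{2} + v_{3} + v_{6} = v_{0}  ⇒ sig = ⟨3 | 1⟩
  P={0,1,2}:  v_{0} + v_{1} + v_{2} = v_{5} + v_{7}  ⇒ sig = ⟨3 | 1 1⟩
  P={1,2,3}:  v_{1} + v_{2} + v_{3} = v_{0} + v_{7}  ⇒ sig = ⟨3 | 1 1⟩
  P={5,7,8}:  v_{5} + v_{7} + v_{8} = v_{2} + v_{9}  ⇒ sig = ⟨3 | 1 1⟩
  P={0,7,8}:  v_{0} + v_{7} + v_{8} = v_{2} + 2·v_{9}  ⇒ sig = ⟨3 | 1 2⟩
  P={3,7,8}:  v_{3} + v_{7} + v_{8} = v_{2} + 3·v_{9}  ⇒ sig = ⟨3 | 1 3⟩
  P={1,3,8}:  v_{1} + v_{3} + v_{8} = 2·v_{9}  ⇒ sig = ⟨3 | 2⟩
  P={0,2,5,7}:  v_{0} + v_{2} + v_{5} + v_{7} = v_{4}  ⇒ sig = ⟨4 | 1⟩

so the primitive-relation signature multiset is
{ ⟨2 | 1⟩ ×3,  ⟨2 | 1 1 2⟩,  ⟨2 | 1 1 3⟩,  ⟨2 | 1 2⟩ ×2,  ⟨2 | 2⟩,  ⟨2 | 2 2⟩,  ⟨3 | 0⟩ ×2,  ⟨3 | 1⟩ ×4,  ⟨3 | 1 1⟩ ×3,  ⟨3 | 1 2⟩,  ⟨3 | 1 3⟩,  ⟨3 | 2⟩,  ⟨4 | 1⟩ }
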